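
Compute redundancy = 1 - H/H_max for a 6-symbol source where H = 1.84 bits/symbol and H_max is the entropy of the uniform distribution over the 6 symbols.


H_max = log2(K) = log2(6) = 2.585 bits/symbol. Redundancy = 1 - H/H_max = 1 - 1.84/2.585 = 1 - 0.7118 = 0.2882

0.2882


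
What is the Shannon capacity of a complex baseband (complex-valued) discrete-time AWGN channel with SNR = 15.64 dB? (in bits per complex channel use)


SNR_linear = 10^(15.64/10) = 36.6438; C = log2(1 + SNR_linear) = log2(1 + 36.6438) = 5.2343

5.2343 bits/channel use


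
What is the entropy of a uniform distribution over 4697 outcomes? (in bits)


H = log2(n) = log2(4697) = 12.1975

12.1975 bits


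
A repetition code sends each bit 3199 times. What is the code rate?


Rate = k/n = 1/3199

1/3199


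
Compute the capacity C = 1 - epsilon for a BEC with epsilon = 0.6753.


C = 1 - epsilon = 1 - 0.6753 = 0.3247

0.3247 bits


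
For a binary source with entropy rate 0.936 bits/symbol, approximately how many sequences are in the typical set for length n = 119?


log2|A_typical| = nH = 119 * 0.936 = 111.384, so |A_typical| ~ 2^111.384 = 3.388e+33

3.388e+33


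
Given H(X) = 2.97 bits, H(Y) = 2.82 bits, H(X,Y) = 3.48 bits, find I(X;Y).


I(X;Y) = H(X) + H(Y) - H(X,Y) = 2.97 + 2.82 - 3.48 = 2.31

2.31 bits


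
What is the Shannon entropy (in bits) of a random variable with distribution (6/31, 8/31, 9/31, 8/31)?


H = -sum(p_i * log2(p_i)). Terms: -(6/31)*log2(6/31) = 0.458561; -(8/31)*log2(8/31) = 0.504309; -(9/31)*log2(9/31) = 0.518014; -(8/31)*log2(8/31) = 0.504309. H = 0.458561 + 0.504309 + 0.518014 + 0.504309 = 1.9852

1.9852 bits


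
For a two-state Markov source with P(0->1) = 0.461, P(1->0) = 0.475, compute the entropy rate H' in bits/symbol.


Stationary distribution: pi_0 = p10/(p01+p10) = 0.5075, pi_1 = 0.4925. Entropy rate H' = pi_0*H(p01) + pi_1*H(p10) = 0.5075*0.9956 + 0.4925*0.9982 = 0.9969

0.9969 bits/symbol


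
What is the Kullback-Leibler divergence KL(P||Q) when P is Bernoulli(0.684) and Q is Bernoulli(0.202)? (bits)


KL = p*log2(p/q) + (1-p)*log2((1-p)/(1-q)) = 0.684*log2(0.684/0.202) + 0.316*log2(0.316/0.798) = 0.7813

0.7813 bits


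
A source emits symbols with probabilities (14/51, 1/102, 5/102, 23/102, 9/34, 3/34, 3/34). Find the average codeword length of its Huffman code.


Huffman construction (repeatedly merge the two least-probable nodes; each merge adds 1 bit to every symbol beneath it): 1/102 + 5/102 = 1/17; 1/17 + 3/34 = 5/34; 3/34 + 5/34 = 4/17; 23/102 + 4/17 = 47/102; 9/34 + 14/51 = 55/102; 47/102 + 55/102 = 1. Resulting codeword lengths (in the order the probabilities were given): (2, 5, 5, 2, 2, 4, 3). L_avg = sum(p_i * l_i) = 14/51*2 + 1/102*5 + 5/102*5 + 23/102*2 + 9/34*2 + 3/34*4 + 3/34*3 = 83/34 = 2.4412

2.4412 bits


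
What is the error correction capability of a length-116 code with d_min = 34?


Correction capability = floor((d-1)/2) = floor((34-1)/2) = 16

16 errors


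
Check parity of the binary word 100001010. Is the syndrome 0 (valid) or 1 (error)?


Syndrome = XOR of all bits = 1 XOR 0 XOR 0 XOR 0 XOR 0 XOR 1 XOR 0 XOR 1 XOR 0 = 1

1


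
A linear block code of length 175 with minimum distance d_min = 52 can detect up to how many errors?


Detection capability = d_min - 1 = 52 - 1 = 51

51 errors


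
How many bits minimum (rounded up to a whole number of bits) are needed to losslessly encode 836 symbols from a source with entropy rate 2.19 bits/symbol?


Minimum bits >= n * H = 836 * 2.19 = 1830.84, rounded up to a whole number of bits = 1831

1831 bits


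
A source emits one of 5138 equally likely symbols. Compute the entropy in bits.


H = log2(n) = log2(5138) = 12.327

12.327 bits


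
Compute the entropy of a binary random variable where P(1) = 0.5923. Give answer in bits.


H = -p*log2(p) - (1-p)*log2(1-p). -0.5923*log2(0.5923) = 0.447542; -0.4077*log2(0.4077) = 0.527735. H = 0.447542 + 0.527735 = 0.9753

0.9753 bits


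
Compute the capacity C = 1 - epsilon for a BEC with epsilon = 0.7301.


C = 1 - epsilon = 1 - 0.7301 = 0.2699

0.2699 bits


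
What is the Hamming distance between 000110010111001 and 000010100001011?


Count differing positions: . . . ^ . . ^ ^ . ^ ^ . . ^ . = 6 differences

6


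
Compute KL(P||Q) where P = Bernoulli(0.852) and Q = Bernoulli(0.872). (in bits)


KL = p*log2(p/q) + (1-p)*log2((1-p)/(1-q)) = 0.852*log2(0.852/0.872) + 0.148*log2(0.148/0.128) = 0.0025

0.0025 bits


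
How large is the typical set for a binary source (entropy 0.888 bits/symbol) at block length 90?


log2|A_typical| = nH = 90 * 0.888 = 79.92, so |A_typical| ~ 2^79.92 = 1.144e+24

1.144e+24


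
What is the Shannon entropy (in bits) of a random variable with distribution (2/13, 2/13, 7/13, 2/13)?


H = -sum(p_i * log2(p_i)). Terms: -(2/13)*log2(2/13) = 0.415452; -(2/13)*log2(2/13) = 0.415452; -(7/13)*log2(7/13) = 0.480892; -(2/13)*log2(2/13) = 0.415452. H = 0.415452 + 0.415452 + 0.480892 + 0.415452 = 1.7272

1.7272 bits


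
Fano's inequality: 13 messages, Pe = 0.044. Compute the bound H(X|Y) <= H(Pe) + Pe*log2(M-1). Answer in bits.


H(Pe) = -Pe*log2(Pe) - (1-Pe)*log2(1-Pe) = -0.044*log2(0.044) - 0.956*log2(0.956) = 0.198280 + 0.062061 = 0.2603. Pe*log2(M-1) = 0.044*log2(12) = 0.157738. Bound = H(Pe) + Pe*log2(M-1) = 0.198280 + 0.062061 + 0.157738 = 0.4181

0.4181 bits


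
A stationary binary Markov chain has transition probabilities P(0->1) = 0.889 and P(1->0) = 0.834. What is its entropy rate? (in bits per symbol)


Stationary distribution: pi_0 = p10/(p01+p10) = 0.484, pi_1 = 0.516. Entropy rate H' = pi_0*H(p01) + pi_1*H(p10) = 0.484*0.5029 + 0.516*0.6485 = 0.578

0.578 bits/symbol


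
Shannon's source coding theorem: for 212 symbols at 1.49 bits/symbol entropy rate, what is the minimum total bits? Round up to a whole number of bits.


Minimum bits >= n * H = 212 * 1.49 = 315.88, rounded up to a whole number of bits = 316

316 bits


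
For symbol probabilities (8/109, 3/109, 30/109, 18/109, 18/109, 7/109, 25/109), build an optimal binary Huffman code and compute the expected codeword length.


Huffman construction (repeatedly merge the two least-probable nodes; each merge adds 1 bit to every symbol beneath it): 3/109 + 7/109 = 10/109; 8/109 + 10/109 = 18/109; 18/109 + 18/109 = 36/109; 18/109 + 25/109 = 43/109; 30/109 + 36/109 = 66/109; 43/109 + 66/109 = 1. Resulting codeword lengths (in the order the probabilities were given): (3, 4, 2, 3, 3, 4, 2). L_avg = sum(p_i * l_i) = 8/109*3 + 3/109*4 + 30/109*2 + 18/109*3 + 18/109*3 + 7/109*4 + 25/109*2 = 282/109 = 2.5872

2.5872 bits


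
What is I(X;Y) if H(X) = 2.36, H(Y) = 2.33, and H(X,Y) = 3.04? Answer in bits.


I(X;Y) = H(X) + H(Y) - H(X,Y) = 2.36 + 2.33 - 3.04 = 1.65

1.65 bits


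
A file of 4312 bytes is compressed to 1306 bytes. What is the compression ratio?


Ratio = original / compressed = 4312 / 1306 = 3.3017

3.3017


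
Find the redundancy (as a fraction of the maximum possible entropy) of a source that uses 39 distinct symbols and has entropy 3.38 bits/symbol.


H_max = log2(K) = log2(39) = 5.2854 bits/symbol. Redundancy = 1 - H/H_max = 1 - 3.38/5.2854 = 1 - 0.6395 = 0.3605

0.3605


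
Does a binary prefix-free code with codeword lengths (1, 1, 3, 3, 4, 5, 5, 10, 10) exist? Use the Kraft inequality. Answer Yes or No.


Kraft sum = sum(2^(-l_i)) = 1.377, need <= 1. Result: violated (a binary prefix-free code with these lengths cannot exist)

No


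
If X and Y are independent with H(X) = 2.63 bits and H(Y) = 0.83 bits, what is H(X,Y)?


For independent variables, H(X,Y) = H(X) + H(Y) = 2.63 + 0.83 = 3.46

3.46 bits


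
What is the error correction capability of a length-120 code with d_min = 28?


Correction capability = floor((d-1)/2) = floor((28-1)/2) = 13

13 errors


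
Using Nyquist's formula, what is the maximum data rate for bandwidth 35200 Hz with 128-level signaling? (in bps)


Rate = 2 * B * log2(M) = 2 * 35200 * 7.0 = 492800.0

492800.0 bps


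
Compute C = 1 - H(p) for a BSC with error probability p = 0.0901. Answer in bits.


H(p) = -p*log2(p) - (1-p)*log2(1-p) = -0.0901*log2(0.0901) - 0.9099*log2(0.9099) = 0.312857 + 0.123947 = 0.4368. C = 1 - H(p) = 1 - 0.4368 = 0.5632

0.5632 bits


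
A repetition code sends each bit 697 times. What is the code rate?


Rate = k/n = 1/697

1/697


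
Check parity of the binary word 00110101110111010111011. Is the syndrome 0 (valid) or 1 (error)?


Syndrome = XOR of all bits = 0 XOR 0 XOR 1 XOR 1 XOR 0 XOR 1 XOR 0 XOR 1 XOR 1 XOR 1 XOR 0 XOR 1 XOR 1 XOR 1 XOR 0 XOR 1 XOR 0 XOR 1 XOR 1 XOR 1 XOR 0 XOR 1 XOR 1 = 1

1


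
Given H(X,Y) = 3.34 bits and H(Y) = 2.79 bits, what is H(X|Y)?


H(X|Y) = H(X,Y) - H(Y) = 3.34 - 2.79 = 0.55

0.55 bits


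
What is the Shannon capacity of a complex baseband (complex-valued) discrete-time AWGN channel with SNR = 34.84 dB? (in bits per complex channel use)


SNR_linear = 10^(34.84/10) = 3047.895; C = log2(1 + SNR_linear) = log2(1 + 3047.895) = 11.5741

11.5741 bits/channel use


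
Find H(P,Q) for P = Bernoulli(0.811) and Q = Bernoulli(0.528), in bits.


H(P,Q) = -p*log2(q) - (1-p)*log2(1-q). -0.811*log2(0.528) = 0.747247; -0.189*log2(0.472) = 0.204714. H(P,Q) = 0.747247 + 0.204714 = 0.952

0.952 bits


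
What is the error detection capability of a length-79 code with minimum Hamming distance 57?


Detection capability = d_min - 1 = 57 - 1 = 56

56 errors


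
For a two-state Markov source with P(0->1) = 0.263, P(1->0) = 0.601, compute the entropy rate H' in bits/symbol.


Stationary distribution: pi_0 = p10/(p01+p10) = 0.6956, pi_1 = 0.3044. Entropy rate H' = pi_0*H(p01) + pi_1*H(p10) = 0.6956*0.8312 + 0.3044*0.9704 = 0.8736

0.8736 bits/symbol


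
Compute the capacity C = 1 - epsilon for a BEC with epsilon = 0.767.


C = 1 - epsilon = 1 - 0.767 = 0.233

0.233 bits


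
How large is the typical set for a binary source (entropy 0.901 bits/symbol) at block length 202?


log2|A_typical| = nH = 202 * 0.901 = 182.002, so |A_typical| ~ 2^182.002 = 6.138e+54

6.138e+54


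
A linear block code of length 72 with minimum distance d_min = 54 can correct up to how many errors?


Correction capability = floor((d-1)/2) = floor((54-1)/2) = 26

26 errors


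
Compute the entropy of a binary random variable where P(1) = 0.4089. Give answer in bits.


H = -p*log2(p) - (1-p)*log2(1-p). -0.4089*log2(0.4089) = 0.527555; -0.5911*log2(0.5911) = 0.448365. H = 0.527555 + 0.448365 = 0.9759

0.9759 bits


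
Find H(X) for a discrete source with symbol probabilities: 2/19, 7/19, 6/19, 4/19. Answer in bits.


H = -sum(p_i * log2(p_i)). Terms: -(2/19)*log2(2/19) = 0.341887; -(7/19)*log2(7/19) = 0.530737; -(6/19)*log2(6/19) = 0.525147; -(4/19)*log2(4/19) = 0.473248. H = 0.341887 + 0.530737 + 0.525147 + 0.473248 = 1.871

1.871 bits


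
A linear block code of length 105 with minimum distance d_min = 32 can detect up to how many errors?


Detection capability = d_min - 1 = 32 - 1 = 31

31 errors


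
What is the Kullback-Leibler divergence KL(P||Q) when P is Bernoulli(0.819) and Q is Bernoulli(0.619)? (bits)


KL = p*log2(p/q) + (1-p)*log2((1-p)/(1-q)) = 0.819*log2(0.819/0.619) + 0.181*log2(0.181/0.381) = 0.1365

0.1365 bits


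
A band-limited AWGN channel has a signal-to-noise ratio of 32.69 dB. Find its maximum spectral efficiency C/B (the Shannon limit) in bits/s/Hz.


SNR_linear = 10^(32.69/10) = 1857.8045; C/B = log2(1 + SNR_linear) = log2(1 + 1857.8045) = 10.8602

10.8602 bits/s/Hz


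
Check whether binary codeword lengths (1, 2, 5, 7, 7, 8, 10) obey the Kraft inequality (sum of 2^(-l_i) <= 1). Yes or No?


Kraft sum = sum(2^(-l_i)) = 0.8018, need <= 1. Result: satisfied (a binary prefix-free code with these lengths exists)

Yes


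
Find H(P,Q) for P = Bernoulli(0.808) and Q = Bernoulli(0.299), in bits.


H(P,Q) = -p*log2(q) - (1-p)*log2(1-q). -0.808*log2(0.299) = 1.407360; -0.192*log2(0.701) = 0.098403. H(P,Q) = 1.407360 + 0.098403 = 1.5058

1.5058 bits


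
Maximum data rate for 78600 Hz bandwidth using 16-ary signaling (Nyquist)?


Rate = 2 * B * log2(M) = 2 * 78600 * 4.0 = 628800.0

628800.0 bps


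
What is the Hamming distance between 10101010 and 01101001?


Count differing positions: ^ ^ . . . . ^ ^ = 4 differences

4


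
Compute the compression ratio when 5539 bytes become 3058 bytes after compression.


Ratio = original / compressed = 5539 / 3058 = 1.8113

1.8113


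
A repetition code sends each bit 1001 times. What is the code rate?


Rate = k/n = 1/1001

1/1001


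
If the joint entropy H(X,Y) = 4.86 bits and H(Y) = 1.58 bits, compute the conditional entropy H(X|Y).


H(X|Y) = H(X,Y) - H(Y) = 4.86 - 1.58 = 3.28

3.28 bits


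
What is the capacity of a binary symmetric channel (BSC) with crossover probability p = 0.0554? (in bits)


H(p) = -p*log2(p) - (1-p)*log2(1-p) = -0.0554*log2(0.0554) - 0.9446*log2(0.9446) = 0.231238 + 0.077669 = 0.3089. C = 1 - H(p) = 1 - 0.3089 = 0.6911

0.6911 bits


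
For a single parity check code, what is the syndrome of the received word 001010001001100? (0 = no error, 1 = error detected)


Syndrome = XOR of all bits = 0 XOR 0 XOR 1 XOR 0 XOR 1 XOR 0 XOR 0 XOR 0 XOR 1 XOR 0 XOR 0 XOR 1 XOR 1 XOR 0 XOR 0 = 1

1


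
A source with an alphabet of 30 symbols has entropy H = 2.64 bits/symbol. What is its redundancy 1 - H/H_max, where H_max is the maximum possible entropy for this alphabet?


H_max = log2(K) = log2(30) = 4.9069 bits/symbol. Redundancy = 1 - H/H_max = 1 - 2.64/4.9069 = 1 - 0.538 = 0.462

0.462


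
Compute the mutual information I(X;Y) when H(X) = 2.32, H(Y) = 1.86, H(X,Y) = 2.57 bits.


I(X;Y) = H(X) + H(Y) - H(X,Y) = 2.32 + 1.86 - 2.57 = 1.61

1.61 bits


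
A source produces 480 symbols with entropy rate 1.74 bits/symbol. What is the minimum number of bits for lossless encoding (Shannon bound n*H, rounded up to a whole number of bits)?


Minimum bits >= n * H = 480 * 1.74 = 835.2, rounded up to a whole number of bits = 836

836 bits


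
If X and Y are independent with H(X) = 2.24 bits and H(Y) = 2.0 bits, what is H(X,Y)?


For independent variables, H(X,Y) = H(X) + H(Y) = 2.24 + 2.0 = 4.24

4.24 bits


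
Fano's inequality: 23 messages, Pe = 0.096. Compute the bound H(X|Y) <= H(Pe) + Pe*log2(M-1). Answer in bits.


H(Pe) = -Pe*log2(Pe) - (1-Pe)*log2(1-Pe) = -0.096*log2(0.096) - 0.904*log2(0.904) = 0.324559 + 0.131627 = 0.4562. Pe*log2(M-1) = 0.096*log2(22) = 0.428105. Bound = H(Pe) + Pe*log2(M-1) = 0.324559 + 0.131627 + 0.428105 = 0.8843

0.8843 bits


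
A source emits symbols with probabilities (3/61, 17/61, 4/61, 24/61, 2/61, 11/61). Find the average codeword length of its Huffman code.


Huffman construction (repeatedly merge the two least-probable nodes; each merge adds 1 bit to every symbol beneath it): 2/61 + 3/61 = 5/61; 4/61 + 5/61 = 9/61; 9/61 + 11/61 = 20/61; 17/61 + 20/61 = 37/61; 24/61 + 37/61 = 1. Resulting codeword lengths (in the order the probabilities were given): (5, 2, 4, 1, 5, 3). L_avg = sum(p_i * l_i) = 3/61*5 + 17/61*2 + 4/61*4 + 24/61*1 + 2/61*5 + 11/61*3 = 132/61 = 2.1639

2.1639 bits


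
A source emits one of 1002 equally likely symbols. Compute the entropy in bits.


H = log2(n) = log2(1002) = 9.9687

9.9687 bits


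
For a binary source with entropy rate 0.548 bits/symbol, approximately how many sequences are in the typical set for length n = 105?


log2|A_typical| = nH = 105 * 0.548 = 57.54, so |A_typical| ~ 2^57.54 = 2.095e+17

2.095e+17


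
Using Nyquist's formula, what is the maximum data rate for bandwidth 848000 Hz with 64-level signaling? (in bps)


Rate = 2 * B * log2(M) = 2 * 848000 * 6.0 = 10176000.0

10176000.0 bps


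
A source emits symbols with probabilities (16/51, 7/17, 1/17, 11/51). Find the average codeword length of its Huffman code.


Huffman construction (repeatedly merge the two least-probable nodes; each merge adds 1 bit to every symbol beneath it): 1/17 + 11/51 = 14/51; 14/51 + 16/51 = 10/17; 7/17 + 10/17 = 1. Resulting codeword lengths (in the order the probabilities were given): (2, 1, 3, 3). L_avg = sum(p_i * l_i) = 16/51*2 + 7/17*1 + 1/17*3 + 11/51*3 = 95/51 = 1.8627

1.8627 bits


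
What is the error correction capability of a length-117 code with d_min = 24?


Correction capability = floor((d-1)/2) = floor((24-1)/2) = 11

11 errors


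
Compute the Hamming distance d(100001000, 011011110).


Count differing positions: ^ ^ ^ . ^ . ^ ^ . = 6 differences

6


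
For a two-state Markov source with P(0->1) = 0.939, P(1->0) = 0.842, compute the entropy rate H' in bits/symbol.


Stationary distribution: pi_0 = p10/(p01+p10) = 0.4728, pi_1 = 0.5272. Entropy rate H' = pi_0*H(p01) + pi_1*H(p10) = 0.4728*0.3314 + 0.5272*0.6295 = 0.4886

0.4886 bits/symbol


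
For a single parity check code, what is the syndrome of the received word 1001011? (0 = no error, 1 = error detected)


Syndrome = XOR of all bits = 1 XOR 0 XOR 0 XOR 1 XOR 0 XOR 1 XOR 1 = 0

0


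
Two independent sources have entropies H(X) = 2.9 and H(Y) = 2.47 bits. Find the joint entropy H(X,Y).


For independent variables, H(X,Y) = H(X) + H(Y) = 2.9 + 2.47 = 5.37

5.37 bits


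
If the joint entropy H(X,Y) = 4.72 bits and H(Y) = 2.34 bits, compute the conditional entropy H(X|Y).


H(X|Y) = H(X,Y) - H(Y) = 4.72 - 2.34 = 2.38

2.38 bits


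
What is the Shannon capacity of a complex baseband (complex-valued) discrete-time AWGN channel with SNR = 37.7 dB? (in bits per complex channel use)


SNR_linear = 10^(37.7/10) = 5888.4366; C = log2(1 + SNR_linear) = log2(1 + 5888.4366) = 12.5239

12.5239 bits/channel use


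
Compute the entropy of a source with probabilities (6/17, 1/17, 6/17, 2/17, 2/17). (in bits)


H = -sum(p_i * log2(p_i)). Terms: -(6/17)*log2(6/17) = 0.530294; -(1/17)*log2(1/17) = 0.240439; -(6/17)*log2(6/17) = 0.530294; -(2/17)*log2(2/17) = 0.363231; -(2/17)*log2(2/17) = 0.363231. H = 0.530294 + 0.240439 + 0.530294 + 0.363231 + 0.363231 = 2.0275

2.0275 bits


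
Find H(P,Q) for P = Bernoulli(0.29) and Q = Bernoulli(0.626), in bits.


H(P,Q) = -p*log2(q) - (1-p)*log2(1-q). -0.29*log2(0.626) = 0.195972; -0.71*log2(0.374) = 1.007412. H(P,Q) = 0.195972 + 1.007412 = 1.2034

1.2034 bits


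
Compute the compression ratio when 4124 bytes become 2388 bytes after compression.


Ratio = original / compressed = 4124 / 2388 = 1.727

1.727


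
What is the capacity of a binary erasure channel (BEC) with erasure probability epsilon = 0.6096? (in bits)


C = 1 - epsilon = 1 - 0.6096 = 0.3904

0.3904 bits


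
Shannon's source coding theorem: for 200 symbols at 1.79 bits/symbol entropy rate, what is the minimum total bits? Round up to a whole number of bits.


Minimum bits >= n * H = 200 * 1.79 = 358.0, rounded up to a whole number of bits = 358

358 bits


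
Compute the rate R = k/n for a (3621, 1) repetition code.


Rate = k/n = 1/3621

1/3621


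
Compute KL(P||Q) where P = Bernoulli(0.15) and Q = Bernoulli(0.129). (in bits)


KL = p*log2(p/q) + (1-p)*log2((1-p)/(1-q)) = 0.15*log2(0.15/0.129) + 0.85*log2(0.85/0.871) = 0.0027

0.0027 bits


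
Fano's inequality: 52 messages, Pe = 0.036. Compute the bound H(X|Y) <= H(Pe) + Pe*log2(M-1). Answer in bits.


H(Pe) = -Pe*log2(Pe) - (1-Pe)*log2(1-Pe) = -0.036*log2(0.036) - 0.964*log2(0.964) = 0.172651 + 0.050991 = 0.2236. Pe*log2(M-1) = 0.036*log2(51) = 0.204207. Bound = H(Pe) + Pe*log2(M-1) = 0.172651 + 0.050991 + 0.204207 = 0.4278

0.4278 bits


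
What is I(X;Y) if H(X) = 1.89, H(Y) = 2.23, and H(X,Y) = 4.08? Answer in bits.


I(X;Y) = H(X) + H(Y) - H(X,Y) = 1.89 + 2.23 - 4.08 = 0.04

0.04 bits


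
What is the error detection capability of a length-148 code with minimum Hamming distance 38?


Detection capability = d_min - 1 = 38 - 1 = 37

37 errors


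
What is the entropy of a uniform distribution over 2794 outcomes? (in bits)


H = log2(n) = log2(2794) = 11.4481

11.4481 bits


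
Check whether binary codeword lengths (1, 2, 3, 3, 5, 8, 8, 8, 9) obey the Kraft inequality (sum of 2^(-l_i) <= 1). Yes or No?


Kraft sum = sum(2^(-l_i)) = 1.0449, need <= 1. Result: violated (a binary prefix-free code with these lengths cannot exist)

No


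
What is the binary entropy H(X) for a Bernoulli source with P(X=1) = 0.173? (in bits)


H = -p*log2(p) - (1-p)*log2(1-p). -0.173*log2(0.173) = 0.437890; -0.827*log2(0.827) = 0.226632. H = 0.437890 + 0.226632 = 0.6645

0.6645 bits


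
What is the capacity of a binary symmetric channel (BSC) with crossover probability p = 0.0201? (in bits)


H(p) = -p*log2(p) - (1-p)*log2(1-p) = -0.0201*log2(0.0201) - 0.9799*log2(0.9799) = 0.113297 + 0.028705 = 0.142. C = 1 - H(p) = 1 - 0.142 = 0.858

0.858 bits


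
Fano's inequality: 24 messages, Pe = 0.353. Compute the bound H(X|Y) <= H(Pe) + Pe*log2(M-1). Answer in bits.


H(Pe) = -Pe*log2(Pe) - (1-Pe)*log2(1-Pe) = -0.353*log2(0.353) - 0.647*log2(0.647) = 0.530298 + 0.406421 = 0.9367. Pe*log2(M-1) = 0.353*log2(23) = 1.596817. Bound = H(Pe) + Pe*log2(M-1) = 0.530298 + 0.406421 + 1.596817 = 2.5335

2.5335 bits


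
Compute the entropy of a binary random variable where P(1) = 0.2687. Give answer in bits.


H = -p*log2(p) - (1-p)*log2(1-p). -0.2687*log2(0.2687) = 0.509437; -0.7313*log2(0.7313) = 0.330156. H = 0.509437 + 0.330156 = 0.8396

0.8396 bits


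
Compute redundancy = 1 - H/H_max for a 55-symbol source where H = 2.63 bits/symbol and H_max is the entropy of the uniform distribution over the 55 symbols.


H_max = log2(K) = log2(55) = 5.7814 bits/symbol. Redundancy = 1 - H/H_max = 1 - 2.63/5.7814 = 1 - 0.4549 = 0.5451

0.5451


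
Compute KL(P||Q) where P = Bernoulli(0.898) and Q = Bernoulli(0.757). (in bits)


KL = p*log2(p/q) + (1-p)*log2((1-p)/(1-q)) = 0.898*log2(0.898/0.757) + 0.102*log2(0.102/0.243) = 0.0935

0.0935 bits


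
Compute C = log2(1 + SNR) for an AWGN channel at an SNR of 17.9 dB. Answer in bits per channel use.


SNR_linear = 10^(17.9/10) = 61.6595; C = log2(1 + SNR_linear) = log2(1 + 61.6595) = 5.9695

5.9695 bits/channel use


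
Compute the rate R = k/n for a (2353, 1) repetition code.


Rate = k/n = 1/2353

1/2353


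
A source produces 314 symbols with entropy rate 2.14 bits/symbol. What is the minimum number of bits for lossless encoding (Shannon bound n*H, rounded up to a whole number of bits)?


Minimum bits >= n * H = 314 * 2.14 = 671.96, rounded up to a whole number of bits = 672

672 bits


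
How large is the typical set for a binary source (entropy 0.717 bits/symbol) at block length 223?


log2|A_typical| = nH = 223 * 0.717 = 159.891, so |A_typical| ~ 2^159.891 = 1.355e+48

1.355e+48


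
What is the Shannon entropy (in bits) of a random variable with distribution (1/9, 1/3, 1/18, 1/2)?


H = -sum(p_i * log2(p_i)). Terms: -(1/9)*log2(1/9) = 0.352214; -(1/3)*log2(1/3) = 0.528321; -(1/18)*log2(1/18) = 0.231663; -(1/2)*log2(1/2) = 0.500000. H = 0.352214 + 0.528321 + 0.231663 + 0.500000 = 1.6122

1.6122 bits


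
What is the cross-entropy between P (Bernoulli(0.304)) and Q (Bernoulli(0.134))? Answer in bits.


H(P,Q) = -p*log2(q) - (1-p)*log2(1-q). -0.304*log2(0.134) = 0.881507; -0.696*log2(0.866) = 0.144463. H(P,Q) = 0.881507 + 0.144463 = 1.026

1.026 bits


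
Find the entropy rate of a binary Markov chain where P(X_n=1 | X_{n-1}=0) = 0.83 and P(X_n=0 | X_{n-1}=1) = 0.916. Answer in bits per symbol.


Stationary distribution: pi_0 = p10/(p01+p10) = 0.5246, pi_1 = 0.4754. Entropy rate H' = pi_0*H(p01) + pi_1*H(p10) = 0.5246*0.6577 + 0.4754*0.4161 = 0.5429

0.5429 bits/symbol


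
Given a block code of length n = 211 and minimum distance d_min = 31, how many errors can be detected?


Detection capability = d_min - 1 = 31 - 1 = 30

30 errors


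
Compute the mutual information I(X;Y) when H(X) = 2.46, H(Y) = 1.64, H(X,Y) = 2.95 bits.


I(X;Y) = H(X) + H(Y) - H(X,Y) = 2.46 + 1.64 - 2.95 = 1.15

1.15 bits


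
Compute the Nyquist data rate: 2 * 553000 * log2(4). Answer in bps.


Rate = 2 * B * log2(M) = 2 * 553000 * 2.0 = 2212000.0

2212000.0 bps


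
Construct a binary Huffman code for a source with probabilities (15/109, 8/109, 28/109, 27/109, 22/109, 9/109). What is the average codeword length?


Huffman construction (repeatedly merge the two least-probable nodes; each merge adds 1 bit to every symbol beneath it): 8/109 + 9/109 = 17/109; 15/109 + 17/109 = 32/109; 22/109 + 27/109 = 49/109; 28/109 + 32/109 = 60/109; 49/109 + 60/109 = 1. Resulting codeword lengths (in the order the probabilities were given): (3, 4, 2, 2, 2, 4). L_avg = sum(p_i * l_i) = 15/109*3 + 8/109*4 + 28/109*2 + 27/109*2 + 22/109*2 + 9/109*4 = 267/109 = 2.4495

2.4495 bits


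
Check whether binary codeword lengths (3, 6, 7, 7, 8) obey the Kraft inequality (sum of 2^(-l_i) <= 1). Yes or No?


Kraft sum = sum(2^(-l_i)) = 0.1602, need <= 1. Result: satisfied (a binary prefix-free code with these lengths exists)

Yes


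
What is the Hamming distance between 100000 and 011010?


Count differing positions: ^ ^ ^ . ^ . = 4 differences

4


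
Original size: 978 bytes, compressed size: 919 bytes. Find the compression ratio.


Ratio = original / compressed = 978 / 919 = 1.0642

1.0642


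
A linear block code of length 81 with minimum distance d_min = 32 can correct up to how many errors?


Correction capability = floor((d-1)/2) = floor((32-1)/2) = 15

15 errors


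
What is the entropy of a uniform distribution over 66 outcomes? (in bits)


H = log2(n) = log2(66) = 6.0444

6.0444 bits


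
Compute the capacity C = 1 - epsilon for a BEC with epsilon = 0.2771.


C = 1 - epsilon = 1 - 0.2771 = 0.7229

0.7229 bits


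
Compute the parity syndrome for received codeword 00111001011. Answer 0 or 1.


Syndrome = XOR of all bits = 0 XOR 0 XOR 1 XOR 1 XOR 1 XOR 0 XOR 0 XOR 1 XOR 0 XOR 1 XOR 1 = 0

0


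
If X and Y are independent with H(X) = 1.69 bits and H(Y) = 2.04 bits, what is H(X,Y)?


For independent variables, H(X,Y) = H(X) + H(Y) = 1.69 + 2.04 = 3.73

3.73 bits


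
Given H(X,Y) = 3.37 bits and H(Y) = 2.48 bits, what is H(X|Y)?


H(X|Y) = H(X,Y) - H(Y) = 3.37 - 2.48 = 0.89

0.89 bits


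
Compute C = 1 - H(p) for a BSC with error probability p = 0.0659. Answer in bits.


H(p) = -p*log2(p) - (1-p)*log2(1-p) = -0.0659*log2(0.0659) - 0.9341*log2(0.9341) = 0.258564 + 0.091870 = 0.3504. C = 1 - H(p) = 1 - 0.3504 = 0.6496

0.6496 bits


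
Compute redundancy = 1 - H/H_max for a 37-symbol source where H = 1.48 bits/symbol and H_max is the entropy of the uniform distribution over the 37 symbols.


H_max = log2(K) = log2(37) = 5.2095 bits/symbol. Redundancy = 1 - H/H_max = 1 - 1.48/5.2095 = 1 - 0.2841 = 0.7159

0.7159


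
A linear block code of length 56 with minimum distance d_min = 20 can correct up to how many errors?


Correction capability = floor((d-1)/2) = floor((20-1)/2) = 9

9 errors


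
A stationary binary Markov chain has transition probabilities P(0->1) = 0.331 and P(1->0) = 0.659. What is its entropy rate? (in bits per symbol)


Stationary distribution: pi_0 = p10/(p01+p10) = 0.6657, pi_1 = 0.3343. Entropy rate H' = pi_0*H(p01) + pi_1*H(p10) = 0.6657*0.9159 + 0.3343*0.9258 = 0.9192

0.9192 bits/symbol


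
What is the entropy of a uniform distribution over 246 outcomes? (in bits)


H = log2(n) = log2(246) = 7.9425

7.9425 bits


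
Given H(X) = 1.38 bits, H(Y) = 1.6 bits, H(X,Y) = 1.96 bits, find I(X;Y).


I(X;Y) = H(X) + H(Y) - H(X,Y) = 1.38 + 1.6 - 1.96 = 1.02

1.02 bits


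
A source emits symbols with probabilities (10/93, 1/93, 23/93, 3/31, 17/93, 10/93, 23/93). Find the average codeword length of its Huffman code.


Huffman construction (repeatedly merge the two least-probable nodes; each merge adds 1 bit to every symbol beneath it): 1/93 + 3/31 = 10/93; 10/93 + 10/93 = 20/93; 10/93 + 17/93 = 9/31; 20/93 + 23/93 = 43/93; 23/93 + 9/31 = 50/93; 43/93 + 50/93 = 1. Resulting codeword lengths (in the order the probabilities were given): (3, 4, 2, 4, 3, 3, 2). L_avg = sum(p_i * l_i) = 10/93*3 + 1/93*4 + 23/93*2 + 3/31*4 + 17/93*3 + 10/93*3 + 23/93*2 = 81/31 = 2.6129

2.6129 bits


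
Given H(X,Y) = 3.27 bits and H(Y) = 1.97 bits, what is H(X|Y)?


H(X|Y) = H(X,Y) - H(Y) = 3.27 - 1.97 = 1.3

1.3 bits


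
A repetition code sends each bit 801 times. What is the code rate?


Rate = k/n = 1/801

1/801


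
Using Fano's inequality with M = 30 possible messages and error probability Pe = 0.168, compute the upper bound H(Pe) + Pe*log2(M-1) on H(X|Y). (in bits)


H(Pe) = -Pe*log2(Pe) - (1-Pe)*log2(1-Pe) = -0.168*log2(0.168) - 0.832*log2(0.832) = 0.432342 + 0.220767 = 0.6531. Pe*log2(M-1) = 0.168*log2(29) = 0.816141. Bound = H(Pe) + Pe*log2(M-1) = 0.432342 + 0.220767 + 0.816141 = 1.4692

1.4692 bits


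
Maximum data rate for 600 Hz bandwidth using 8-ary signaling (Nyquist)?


Rate = 2 * B * log2(M) = 2 * 600 * 3.0 = 3600.0

3600.0 bps


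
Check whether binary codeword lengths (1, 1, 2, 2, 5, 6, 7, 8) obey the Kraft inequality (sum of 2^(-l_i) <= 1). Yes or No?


Kraft sum = sum(2^(-l_i)) = 1.5586, need <= 1. Result: violated (a binary prefix-free code with these lengths cannot exist)

No


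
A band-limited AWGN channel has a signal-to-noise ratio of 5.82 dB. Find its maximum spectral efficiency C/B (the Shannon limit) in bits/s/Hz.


SNR_linear = 10^(5.82/10) = 3.8194; C/B = log2(1 + SNR_linear) = log2(1 + 3.8194) = 2.2689

2.2689 bits/s/Hz


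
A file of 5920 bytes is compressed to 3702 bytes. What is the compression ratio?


Ratio = original / compressed = 5920 / 3702 = 1.5991

1.5991


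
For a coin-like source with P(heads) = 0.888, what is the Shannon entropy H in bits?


H = -p*log2(p) - (1-p)*log2(1-p). -0.888*log2(0.888) = 0.152175; -0.112*log2(0.112) = 0.353744. H = 0.152175 + 0.353744 = 0.5059

0.5059 bits


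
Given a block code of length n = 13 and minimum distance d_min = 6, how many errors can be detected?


Detection capability = d_min - 1 = 6 - 1 = 5

5 errors


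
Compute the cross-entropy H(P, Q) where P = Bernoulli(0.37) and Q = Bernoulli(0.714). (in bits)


H(P,Q) = -p*log2(q) - (1-p)*log2(1-q). -0.37*log2(0.714) = 0.179821; -0.63*log2(0.286) = 1.137725. H(P,Q) = 0.179821 + 1.137725 = 1.3175

1.3175 bits


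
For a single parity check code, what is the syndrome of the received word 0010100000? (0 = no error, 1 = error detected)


Syndrome = XOR of all bits = 0 XOR 0 XOR 1 XOR 0 XOR 1 XOR 0 XOR 0 XOR 0 XOR 0 XOR 0 = 0

0


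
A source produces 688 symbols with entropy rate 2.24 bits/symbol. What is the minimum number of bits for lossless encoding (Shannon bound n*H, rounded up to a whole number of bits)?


Minimum bits >= n * H = 688 * 2.24 = 1541.12, rounded up to a whole number of bits = 1542

1542 bits


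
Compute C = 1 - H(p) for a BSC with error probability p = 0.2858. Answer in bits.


H(p) = -p*log2(p) - (1-p)*log2(1-p) = -0.2858*log2(0.2858) - 0.7142*log2(0.7142) = 0.516418 + 0.346815 = 0.8632. C = 1 - H(p) = 1 - 0.8632 = 0.1368

0.1368 bits


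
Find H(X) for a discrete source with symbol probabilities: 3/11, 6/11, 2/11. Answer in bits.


H = -sum(p_i * log2(p_i)). Terms: -(3/11)*log2(3/11) = 0.511219; -(6/11)*log2(6/11) = 0.476983; -(2/11)*log2(2/11) = 0.447169. H = 0.511219 + 0.476983 + 0.447169 = 1.4354

1.4354 bits


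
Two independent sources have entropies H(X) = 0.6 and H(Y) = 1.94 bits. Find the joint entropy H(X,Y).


For independent variables, H(X,Y) = H(X) + H(Y) = 0.6 + 1.94 = 2.54

2.54 bits


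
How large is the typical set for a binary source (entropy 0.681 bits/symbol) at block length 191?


log2|A_typical| = nH = 191 * 0.681 = 130.071, so |A_typical| ~ 2^130.071 = 1.430e+39

1.430e+39


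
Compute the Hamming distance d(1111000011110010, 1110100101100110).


Count differing positions: . . . ^ ^ . . ^ ^ . . ^ . ^ . . = 6 differences

6


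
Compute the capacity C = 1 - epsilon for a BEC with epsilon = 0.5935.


C = 1 - epsilon = 1 - 0.5935 = 0.4065

0.4065 bits


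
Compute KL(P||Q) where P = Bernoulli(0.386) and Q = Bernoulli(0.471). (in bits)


KL = p*log2(p/q) + (1-p)*log2((1-p)/(1-q)) = 0.386*log2(0.386/0.471) + 0.614*log2(0.614/0.529) = 0.0212

0.0212 bits


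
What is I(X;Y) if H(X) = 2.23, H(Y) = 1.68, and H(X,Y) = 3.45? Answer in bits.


I(X;Y) = H(X) + H(Y) - H(X,Y) = 2.23 + 1.68 - 3.45 = 0.46

0.46 bits


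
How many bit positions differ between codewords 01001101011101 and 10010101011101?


Count differing positions: ^ ^ . ^ ^ . . . . . . . . . = 4 differences

4


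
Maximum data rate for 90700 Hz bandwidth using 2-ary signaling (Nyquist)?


Rate = 2 * B * log2(M) = 2 * 90700 * 1.0 = 181400.0

181400.0 bps


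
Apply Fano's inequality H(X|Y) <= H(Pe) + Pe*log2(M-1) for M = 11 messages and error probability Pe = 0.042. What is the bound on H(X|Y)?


H(Pe) = -Pe*log2(Pe) - (1-Pe)*log2(1-Pe) = -0.042*log2(0.042) - 0.958*log2(0.958) = 0.192086 + 0.059303 = 0.2514. Pe*log2(M-1) = 0.042*log2(10) = 0.139521. Bound = H(Pe) + Pe*log2(M-1) = 0.192086 + 0.059303 + 0.139521 = 0.3909

0.3909 bits


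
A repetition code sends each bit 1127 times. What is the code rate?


Rate = k/n = 1/1127

1/1127


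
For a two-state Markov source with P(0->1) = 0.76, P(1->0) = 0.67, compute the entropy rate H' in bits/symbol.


Stationary distribution: pi_0 = p10/(p01+p10) = 0.4685, pi_1 = 0.5315. Entropy rate H' = pi_0*H(p01) + pi_1*H(p10) = 0.4685*0.795 + 0.5315*0.9149 = 0.8588

0.8588 bits/symbol


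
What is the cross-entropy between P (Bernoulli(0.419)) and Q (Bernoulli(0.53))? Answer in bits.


H(P,Q) = -p*log2(q) - (1-p)*log2(1-q). -0.419*log2(0.53) = 0.383777; -0.581*log2(0.47) = 0.632864. H(P,Q) = 0.383777 + 0.632864 = 1.0166

1.0166 bits


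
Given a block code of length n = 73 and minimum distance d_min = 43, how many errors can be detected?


Detection capability = d_min - 1 = 43 - 1 = 42

42 errors


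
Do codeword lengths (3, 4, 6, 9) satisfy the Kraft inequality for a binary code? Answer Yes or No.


Kraft sum = sum(2^(-l_i)) = 0.2051, need <= 1. Result: satisfied (a binary prefix-free code with these lengths exists)

Yes


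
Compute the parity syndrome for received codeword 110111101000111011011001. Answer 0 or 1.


Syndrome = XOR of all bits = 1 XOR 1 XOR 0 XOR 1 XOR 1 XOR 1 XOR 1 XOR 0 XOR 1 XOR 0 XOR 0 XOR 0 XOR 1 XOR 1 XOR 1 XOR 0 XOR 1 XOR 1 XOR 0 XOR 1 XOR 1 XOR 0 XOR 0 XOR 1 = 1

1


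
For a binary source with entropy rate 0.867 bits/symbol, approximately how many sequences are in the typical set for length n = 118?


log2|A_typical| = nH = 118 * 0.867 = 102.306, so |A_typical| ~ 2^102.306 = 6.269e+30

6.269e+30


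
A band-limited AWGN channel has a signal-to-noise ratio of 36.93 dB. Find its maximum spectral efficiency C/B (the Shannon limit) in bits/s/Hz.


SNR_linear = 10^(36.93/10) = 4931.738; C/B = log2(1 + SNR_linear) = log2(1 + 4931.738) = 12.2682

12.2682 bits/s/Hz


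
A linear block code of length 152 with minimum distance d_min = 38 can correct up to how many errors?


Correction capability = floor((d-1)/2) = floor((38-1)/2) = 18

18 errors


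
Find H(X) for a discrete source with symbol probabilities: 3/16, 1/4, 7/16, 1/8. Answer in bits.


H = -sum(p_i * log2(p_i)). Terms: -(3/16)*log2(3/16) = 0.452820; -(1/4)*log2(1/4) = 0.500000; -(7/16)*log2(7/16) = 0.521782; -(1/8)*log2(1/8) = 0.375000. H = 0.452820 + 0.500000 + 0.521782 + 0.375000 = 1.8496

1.8496 bits


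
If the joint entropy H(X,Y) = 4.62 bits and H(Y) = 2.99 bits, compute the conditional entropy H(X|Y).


H(X|Y) = H(X,Y) - H(Y) = 4.62 - 2.99 = 1.63

1.63 bits


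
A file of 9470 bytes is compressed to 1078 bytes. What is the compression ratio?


Ratio = original / compressed = 9470 / 1078 = 8.7848

8.7848


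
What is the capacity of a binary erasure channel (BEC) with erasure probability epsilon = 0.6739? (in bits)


C = 1 - epsilon = 1 - 0.6739 = 0.3261

0.3261 bits


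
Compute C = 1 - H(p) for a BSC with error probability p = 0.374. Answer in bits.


H(p) = -p*log2(p) - (1-p)*log2(1-p) = -0.374*log2(0.374) - 0.626*log2(0.626) = 0.530665 + 0.423029 = 0.9537. C = 1 - H(p) = 1 - 0.9537 = 0.0463

0.0463 bits


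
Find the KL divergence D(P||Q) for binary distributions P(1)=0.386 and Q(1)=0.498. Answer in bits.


KL = p*log2(p/q) + (1-p)*log2((1-p)/(1-q)) = 0.386*log2(0.386/0.498) + 0.614*log2(0.614/0.502) = 0.0365

0.0365 bits


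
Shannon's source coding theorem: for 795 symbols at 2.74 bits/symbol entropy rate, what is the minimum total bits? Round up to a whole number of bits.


Minimum bits >= n * H = 795 * 2.74 = 2178.3, rounded up to a whole number of bits = 2179

2179 bits


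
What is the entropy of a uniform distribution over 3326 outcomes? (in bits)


H = log2(n) = log2(3326) = 11.6996

11.6996 bits


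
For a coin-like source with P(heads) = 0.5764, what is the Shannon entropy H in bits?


H = -p*log2(p) - (1-p)*log2(1-p). -0.5764*log2(0.5764) = 0.458156; -0.4236*log2(0.4236) = 0.524936. H = 0.458156 + 0.524936 = 0.9831

0.9831 bits


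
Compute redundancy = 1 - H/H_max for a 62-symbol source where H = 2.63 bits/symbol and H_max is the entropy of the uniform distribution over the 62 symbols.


H_max = log2(K) = log2(62) = 5.9542 bits/symbol. Redundancy = 1 - H/H_max = 1 - 2.63/5.9542 = 1 - 0.4417 = 0.5583

0.5583


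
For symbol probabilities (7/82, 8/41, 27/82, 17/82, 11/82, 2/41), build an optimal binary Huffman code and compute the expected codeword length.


Huffman construction (repeatedly merge the two least-probable nodes; each merge adds 1 bit to every symbol beneath it): 2/41 + 7/82 = 11/82; 11/82 + 11/82 = 11/41; 8/41 + 17/82 = 33/82; 11/41 + 27/82 = 49/82; 33/82 + 49/82 = 1. Resulting codeword lengths (in the order the probabilities were given): (4, 2, 2, 2, 3, 4). L_avg = sum(p_i * l_i) = 7/82*4 + 8/41*2 + 27/82*2 + 17/82*2 + 11/82*3 + 2/41*4 = 197/82 = 2.4024

2.4024 bits


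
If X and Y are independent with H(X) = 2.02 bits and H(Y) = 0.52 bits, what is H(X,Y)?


For independent variables, H(X,Y) = H(X) + H(Y) = 2.02 + 0.52 = 2.54

2.54 bits


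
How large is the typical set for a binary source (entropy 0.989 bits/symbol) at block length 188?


log2|A_typical| = nH = 188 * 0.989 = 185.932, so |A_typical| ~ 2^185.932 = 9.356e+55

9.356e+55


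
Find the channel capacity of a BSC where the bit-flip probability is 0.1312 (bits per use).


H(p) = -p*log2(p) - (1-p)*log2(1-p) = -0.1312*log2(0.1312) - 0.8688*log2(0.8688) = 0.384437 + 0.176283 = 0.5607. C = 1 - H(p) = 1 - 0.5607 = 0.4393

0.4393 bits


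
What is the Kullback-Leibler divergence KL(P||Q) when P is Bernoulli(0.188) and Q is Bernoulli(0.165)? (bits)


KL = p*log2(p/q) + (1-p)*log2((1-p)/(1-q)) = 0.188*log2(0.188/0.165) + 0.812*log2(0.812/0.835) = 0.0027

0.0027 bits


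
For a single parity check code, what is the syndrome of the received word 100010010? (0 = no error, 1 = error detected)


Syndrome = XOR of all bits = 1 XOR 0 XOR 0 XOR 0 XOR 1 XOR 0 XOR 0 XOR 1 XOR 0 = 1

1


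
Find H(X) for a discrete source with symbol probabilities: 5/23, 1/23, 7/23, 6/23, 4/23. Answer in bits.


H = -sum(p_i * log2(p_i)). Terms: -(5/23)*log2(5/23) = 0.478616; -(1/23)*log2(1/23) = 0.196677; -(7/23)*log2(7/23) = 0.522324; -(6/23)*log2(6/23) = 0.505722; -(4/23)*log2(4/23) = 0.438880. H = 0.478616 + 0.196677 + 0.522324 + 0.505722 + 0.438880 = 2.1422

2.1422 bits


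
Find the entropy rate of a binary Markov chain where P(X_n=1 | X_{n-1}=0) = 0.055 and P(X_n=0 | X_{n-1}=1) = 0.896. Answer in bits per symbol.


Stationary distribution: pi_0 = p10/(p01+p10) = 0.9422, pi_1 = 0.0578. Entropy rate H' = pi_0*H(p01) + pi_1*H(p10) = 0.9422*0.3073 + 0.0578*0.4815 = 0.3173

0.3173 bits/symbol
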